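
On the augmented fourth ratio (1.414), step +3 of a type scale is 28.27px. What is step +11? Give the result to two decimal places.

Moving from step +3 to step +11 is 8 steps up, so multiply by r⁸.
28.27 × 1.414⁸ = 28.27 × 15.98068 ≈ 451.774

451.77px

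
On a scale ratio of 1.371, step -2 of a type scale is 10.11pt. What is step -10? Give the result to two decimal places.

0.81pt

10.11 ÷ 1.371⁸ = 10.11 ÷ 12.48244 ≈ 0.810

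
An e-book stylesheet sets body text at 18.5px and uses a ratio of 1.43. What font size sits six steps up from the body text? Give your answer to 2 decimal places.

158.19px

18.5 × 1.43⁶ = 18.5 × 8.55099 ≈ 158.19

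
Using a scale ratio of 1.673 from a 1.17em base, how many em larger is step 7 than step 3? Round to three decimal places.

37.441em

Step 3: 1.17 × 1.673³ = 5.47865em
Step 7: 1.17 × 1.673⁷ = 42.91978em
Difference: 42.91978 − 5.47865 = 37.44113em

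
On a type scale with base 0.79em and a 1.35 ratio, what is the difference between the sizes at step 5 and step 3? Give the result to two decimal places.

Step 3: 0.79 × 1.35³ = 1.9437em
Step 5: 0.79 × 1.35⁵ = 3.5424em
Difference: 3.5424 − 1.9437 = 1.5987em

1.60em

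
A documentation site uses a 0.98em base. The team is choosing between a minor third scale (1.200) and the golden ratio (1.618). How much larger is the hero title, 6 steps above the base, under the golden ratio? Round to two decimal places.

Minor third: 0.98 × 1.200⁶ = 2.9263em
Golden ratio: 0.98 × 1.618⁶ = 17.5832em
Difference: 17.5832 − 2.9263 = 14.6569em

14.66em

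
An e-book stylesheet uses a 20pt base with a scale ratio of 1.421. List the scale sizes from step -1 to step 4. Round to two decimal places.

14.07pt, 20.00pt, 28.42pt, 40.38pt, 57.39pt, 81.55pt

Step -1: 20.0 ÷ 1.421 = 14.07
Step 0: 20pt
Step 1: 20.0 × 1.421 = 28.42
Step 2: 20.0 × 1.421² = 40.38
Step 3: 20.0 × 1.421³ = 57.39
Step 4: 20.0 × 1.421⁴ = 81.55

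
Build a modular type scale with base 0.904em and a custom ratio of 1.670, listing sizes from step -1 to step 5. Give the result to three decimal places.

Step -1: 0.904 ÷ 1.670 = 0.541
Step 0: 0.904em
Step 1: 0.904 × 1.670 = 1.510
Step 2: 0.904 × 1.670² = 2.521
Step 3: 0.904 × 1.670³ = 4.210
Step 4: 0.904 × 1.670⁴ = 7.031
Step 5: 0.904 × 1.670⁵ = 11.742

0.541em, 0.904em, 1.510em, 2.521em, 4.210em, 7.031em, 11.742em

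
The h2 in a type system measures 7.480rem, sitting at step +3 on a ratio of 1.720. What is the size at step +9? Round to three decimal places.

193.674rem

The gap is 9 − (3) = 6 steps, so the factor is 1.720^6.
7.480 × 1.720⁶ = 7.480 × 25.89230 ≈ 193.674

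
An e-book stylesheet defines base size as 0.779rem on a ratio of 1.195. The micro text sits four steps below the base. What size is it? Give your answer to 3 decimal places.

0.382rem

0.779 ÷ 1.195⁴ = 0.779 ÷ 2.03926 ≈ 0.382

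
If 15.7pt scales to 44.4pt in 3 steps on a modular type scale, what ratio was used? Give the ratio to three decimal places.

1.414

r³ = 44.4 / 15.7, so r = (44.4/15.7)^(1/3).
r = 2.8280^(1/3) ≈ 1.4141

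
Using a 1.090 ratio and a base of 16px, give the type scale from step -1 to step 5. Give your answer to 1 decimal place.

Step -1: 16.0 ÷ 1.090 = 14.7
Step 0: 16px
Step 1: 16.0 × 1.090 = 17.4
Step 2: 16.0 × 1.090² = 19.0
Step 3: 16.0 × 1.090³ = 20.7
Step 4: 16.0 × 1.090⁴ = 22.6
Step 5: 16.0 × 1.090⁵ = 24.6

14.7px, 16.0px, 17.4px, 19.0px, 20.7px, 22.6px, 24.6px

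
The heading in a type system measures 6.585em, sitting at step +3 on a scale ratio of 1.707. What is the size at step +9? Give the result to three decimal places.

Moving from step +3 to step +9 is 6 steps up, so multiply by r⁶.
6.585 × 1.707⁶ = 6.585 × 24.74008 ≈ 162.913

162.913em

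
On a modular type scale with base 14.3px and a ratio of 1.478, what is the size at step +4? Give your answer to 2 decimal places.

14.3 × 1.478⁴ = 14.3 × 4.77197 ≈ 68.24

68.24px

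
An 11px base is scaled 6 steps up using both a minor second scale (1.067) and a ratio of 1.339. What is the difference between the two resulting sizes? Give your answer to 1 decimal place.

Minor second: 11.0 × 1.067⁶ = 16.232px
At 1.339: 11.0 × 1.339⁶ = 63.398px
Difference: 63.398 − 16.232 = 47.166px

47.2px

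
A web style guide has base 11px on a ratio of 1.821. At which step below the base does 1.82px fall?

1.821ⁿ = 11 / 1.82 = 6.0440
n = ln(6.0440) / ln(1.821) = 1.7991 / 0.5994 ≈ 3.00

3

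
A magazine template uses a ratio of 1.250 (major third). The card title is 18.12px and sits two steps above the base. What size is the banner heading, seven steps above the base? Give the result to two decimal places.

55.30px

Moving from step +2 to step +7 is 5 steps up, so multiply by r⁵.
18.12 × 1.250⁵ = 18.12 × 3.05176 ≈ 55.298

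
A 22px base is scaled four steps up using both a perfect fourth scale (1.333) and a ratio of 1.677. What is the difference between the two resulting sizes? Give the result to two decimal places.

Perfect fourth: 22.0 × 1.333⁴ = 69.4614px
At 1.677: 22.0 × 1.677⁴ = 174.0023px
Difference: 174.0023 − 69.4614 = 104.5409px

104.54px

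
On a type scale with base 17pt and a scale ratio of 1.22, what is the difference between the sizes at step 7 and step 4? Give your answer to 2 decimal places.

Step 4: 17.0 × 1.22⁴ = 37.6607pt
Step 7: 17.0 × 1.22⁷ = 68.3861pt
Difference: 68.3861 − 37.6607 = 30.7254pt

30.73pt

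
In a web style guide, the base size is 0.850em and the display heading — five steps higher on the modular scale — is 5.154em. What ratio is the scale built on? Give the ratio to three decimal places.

r⁵ = 5.154 / 0.850, so r = (5.154/0.850)^(1/5).
r = 6.0635^(1/5) ≈ 1.4340

1.434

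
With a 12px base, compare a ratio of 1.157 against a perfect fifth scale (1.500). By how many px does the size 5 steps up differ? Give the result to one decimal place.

66.2px

At 1.157: 12.0 × 1.157⁵ = 24.880px
Perfect fifth: 12.0 × 1.500⁵ = 91.125px
Difference: 91.125 − 24.880 = 66.245px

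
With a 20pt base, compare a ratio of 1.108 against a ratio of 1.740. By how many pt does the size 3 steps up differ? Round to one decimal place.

At 1.108: 20.0 × 1.108³ = 27.205pt
At 1.740: 20.0 × 1.740³ = 105.360pt
Difference: 105.360 − 27.205 = 78.155pt

78.2pt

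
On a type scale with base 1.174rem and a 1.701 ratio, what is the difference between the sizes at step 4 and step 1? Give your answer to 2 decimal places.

7.83rem

Step 1: 1.174 × 1.701 = 1.9970rem
Step 4: 1.174 × 1.701⁴ = 9.8285rem
Difference: 9.8285 − 1.9970 = 7.8315rem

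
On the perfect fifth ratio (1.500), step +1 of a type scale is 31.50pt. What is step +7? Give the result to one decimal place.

358.8pt

31.50 × 1.500⁶ = 31.50 × 11.39062 ≈ 358.805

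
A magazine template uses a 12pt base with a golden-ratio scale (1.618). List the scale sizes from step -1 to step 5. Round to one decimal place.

Step -1: 12.0 ÷ 1.618 = 7.4
Step 0: 12pt
Step 1: 12.0 × 1.618 = 19.4
Step 2: 12.0 × 1.618² = 31.4
Step 3: 12.0 × 1.618³ = 50.8
Step 4: 12.0 × 1.618⁴ = 82.2
Step 5: 12.0 × 1.618⁵ = 133.1

7.4pt, 12.0pt, 19.4pt, 31.4pt, 50.8pt, 82.2pt, 133.1pt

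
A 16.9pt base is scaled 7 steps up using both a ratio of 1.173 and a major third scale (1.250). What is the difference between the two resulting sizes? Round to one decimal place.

28.9pt

At 1.173: 16.9 × 1.173⁷ = 51.638pt
Major third: 16.9 × 1.250⁷ = 80.585pt
Difference: 80.585 − 51.638 = 28.947pt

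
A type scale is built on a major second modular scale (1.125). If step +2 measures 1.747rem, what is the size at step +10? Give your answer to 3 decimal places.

4.482rem

1.747 × 1.125⁸ = 1.747 × 2.56578 ≈ 4.482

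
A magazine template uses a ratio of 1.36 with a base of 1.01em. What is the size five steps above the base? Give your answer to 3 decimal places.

1.01 × 1.36⁵ = 1.01 × 4.65259 ≈ 4.699

4.699em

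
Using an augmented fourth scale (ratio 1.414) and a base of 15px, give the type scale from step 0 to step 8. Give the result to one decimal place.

Step 0: 15px
Step 1: 15.0 × 1.414 = 21.2
Step 2: 15.0 × 1.414² = 30.0
Step 3: 15.0 × 1.414³ = 42.4
Step 4: 15.0 × 1.414⁴ = 60.0
Step 5: 15.0 × 1.414⁵ = 84.8
Step 6: 15.0 × 1.414⁶ = 119.9
Step 7: 15.0 × 1.414⁷ = 169.5
Step 8: 15.0 × 1.414⁸ = 239.7

15.0px, 21.2px, 30.0px, 42.4px, 60.0px, 84.8px, 119.9px, 169.5px, 239.7px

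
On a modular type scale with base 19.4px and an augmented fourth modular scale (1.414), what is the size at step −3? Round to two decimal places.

19.4 ÷ 1.414³ = 19.4 ÷ 2.82715 ≈ 6.86

6.86px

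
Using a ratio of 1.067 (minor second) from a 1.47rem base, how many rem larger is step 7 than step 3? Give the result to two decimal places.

Step 3: 1.47 × 1.067³ = 1.7857rem
Step 7: 1.47 × 1.067⁷ = 2.3146rem
Difference: 2.3146 − 1.7857 = 0.5289rem

0.53rem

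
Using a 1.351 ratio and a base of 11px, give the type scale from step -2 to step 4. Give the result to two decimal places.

Step -2: 11.0 ÷ 1.351² = 6.03
Step -1: 11.0 ÷ 1.351 = 8.14
Step 0: 11px
Step 1: 11.0 × 1.351 = 14.86
Step 2: 11.0 × 1.351² = 20.08
Step 3: 11.0 × 1.351³ = 27.12
Step 4: 11.0 × 1.351⁴ = 36.64

6.03px, 8.14px, 11.00px, 14.86px, 20.08px, 27.12px, 36.64px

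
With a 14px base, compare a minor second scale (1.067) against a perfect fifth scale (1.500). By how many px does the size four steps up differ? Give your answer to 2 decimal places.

Minor second: 14.0 × 1.067⁴ = 18.1462px
Perfect fifth: 14.0 × 1.500⁴ = 70.8750px
Difference: 70.8750 − 18.1462 = 52.7288px

52.73px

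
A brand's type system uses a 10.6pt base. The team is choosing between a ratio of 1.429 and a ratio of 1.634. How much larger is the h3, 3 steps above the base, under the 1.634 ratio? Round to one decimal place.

15.3pt

At 1.429: 10.6 × 1.429³ = 30.932pt
At 1.634: 10.6 × 1.634³ = 46.245pt
Difference: 46.245 − 30.932 = 15.313pt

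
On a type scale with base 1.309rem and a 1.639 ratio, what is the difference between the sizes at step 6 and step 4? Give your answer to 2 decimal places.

15.93rem

Step 4: 1.309 × 1.639⁴ = 9.4462rem
Step 6: 1.309 × 1.639⁶ = 25.3754rem
Difference: 25.3754 − 9.4462 = 15.9292rem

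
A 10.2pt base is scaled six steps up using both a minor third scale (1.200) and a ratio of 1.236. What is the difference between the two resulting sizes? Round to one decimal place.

5.9pt

Minor third: 10.2 × 1.200⁶ = 30.457pt
At 1.236: 10.2 × 1.236⁶ = 36.367pt
Difference: 36.367 − 30.457 = 5.910pt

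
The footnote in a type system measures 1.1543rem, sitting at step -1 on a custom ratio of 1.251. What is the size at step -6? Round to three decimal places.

0.377rem

1.1543 ÷ 1.251⁵ = 1.1543 ÷ 3.06398 ≈ 0.377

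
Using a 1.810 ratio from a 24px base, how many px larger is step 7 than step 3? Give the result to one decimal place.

1385.1px

Step 3: 24.0 × 1.810³ = 142.314px
Step 7: 24.0 × 1.810⁷ = 1527.430px
Difference: 1527.430 − 142.314 = 1385.116px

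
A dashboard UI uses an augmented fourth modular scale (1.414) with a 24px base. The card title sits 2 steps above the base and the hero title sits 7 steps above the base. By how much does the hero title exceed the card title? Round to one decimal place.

223.3px

Step 2: 24.0 × 1.414² = 47.986px
Step 7: 24.0 × 1.414⁷ = 271.242px
Difference: 271.242 − 47.986 = 223.256px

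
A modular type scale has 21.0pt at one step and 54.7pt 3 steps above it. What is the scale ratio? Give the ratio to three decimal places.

The ratio satisfies 21.0 × r³ = 54.7, so r = (54.7 / 21.0)^(1/3).
r = 2.6048^(1/3) ≈ 1.3759

1.376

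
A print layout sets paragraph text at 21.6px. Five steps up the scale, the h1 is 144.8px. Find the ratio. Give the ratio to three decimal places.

r⁵ = 144.8 / 21.6, so r = (144.8/21.6)^(1/5).
r = 6.7037^(1/5) ≈ 1.4631

1.463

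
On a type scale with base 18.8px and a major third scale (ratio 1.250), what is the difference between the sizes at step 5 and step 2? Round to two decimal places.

28.00px

Step 2: 18.8 × 1.250² = 29.3750px
Step 5: 18.8 × 1.250⁵ = 57.3730px
Difference: 57.3730 − 29.3750 = 27.9980px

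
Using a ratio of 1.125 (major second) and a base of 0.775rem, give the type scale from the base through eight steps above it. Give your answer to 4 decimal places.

0.7750rem, 0.8719rem, 0.9809rem, 1.1035rem, 1.2414rem, 1.3966rem, 1.5711rem, 1.7675rem, 1.9885rem

Step 0: 0.775rem
Step 1: 0.775 × 1.125 = 0.8719
Step 2: 0.775 × 1.125² = 0.9809
Step 3: 0.775 × 1.125³ = 1.1035
Step 4: 0.775 × 1.125⁴ = 1.2414
Step 5: 0.775 × 1.125⁵ = 1.3966
Step 6: 0.775 × 1.125⁶ = 1.5711
Step 7: 0.775 × 1.125⁷ = 1.7675
Step 8: 0.775 × 1.125⁸ = 1.9885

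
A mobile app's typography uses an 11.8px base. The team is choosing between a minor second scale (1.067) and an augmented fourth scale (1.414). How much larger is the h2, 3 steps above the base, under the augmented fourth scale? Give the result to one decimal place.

Minor second: 11.8 × 1.067³ = 14.334px
Augmented fourth: 11.8 × 1.414³ = 33.360px
Difference: 33.360 − 14.334 = 19.026px

19.0px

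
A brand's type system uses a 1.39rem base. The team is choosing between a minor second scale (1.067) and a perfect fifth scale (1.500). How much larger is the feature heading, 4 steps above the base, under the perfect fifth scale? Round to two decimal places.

5.24rem

Minor second: 1.39 × 1.067⁴ = 1.8017rem
Perfect fifth: 1.39 × 1.500⁴ = 7.0369rem
Difference: 7.0369 − 1.8017 = 5.2352rem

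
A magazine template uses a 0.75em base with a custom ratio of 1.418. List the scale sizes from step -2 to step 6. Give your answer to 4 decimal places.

Step -2: 0.75 ÷ 1.418² = 0.3730
Step -1: 0.75 ÷ 1.418 = 0.5289
Step 0: 0.75em
Step 1: 0.75 × 1.418 = 1.0635
Step 2: 0.75 × 1.418² = 1.5080
Step 3: 0.75 × 1.418³ = 2.1384
Step 4: 0.75 × 1.418⁴ = 3.0323
Step 5: 0.75 × 1.418⁵ = 4.2997
Step 6: 0.75 × 1.418⁶ = 6.0970

0.3730em, 0.5289em, 0.7500em, 1.0635em, 1.5080em, 2.1384em, 3.0323em, 4.2997em, 6.0970em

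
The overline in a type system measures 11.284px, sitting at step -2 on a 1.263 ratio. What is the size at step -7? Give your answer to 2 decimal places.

3.51px

The gap is -7 − (-2) = -5 steps, so the factor is 1.263^-5.
11.284 ÷ 1.263⁵ = 11.284 ÷ 3.21378 ≈ 3.511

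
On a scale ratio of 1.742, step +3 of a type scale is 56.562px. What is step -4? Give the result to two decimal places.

1.16px

Moving from step +3 to step -4 is 7 steps down, so divide by r⁷.
56.562 ÷ 1.742⁷ = 56.562 ÷ 48.67849 ≈ 1.162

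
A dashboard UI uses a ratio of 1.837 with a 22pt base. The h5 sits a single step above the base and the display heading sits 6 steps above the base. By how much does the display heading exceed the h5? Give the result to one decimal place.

805.0pt

Step 1: 22.0 × 1.837 = 40.414pt
Step 6: 22.0 × 1.837⁶ = 845.430pt
Difference: 845.430 − 40.414 = 805.016pt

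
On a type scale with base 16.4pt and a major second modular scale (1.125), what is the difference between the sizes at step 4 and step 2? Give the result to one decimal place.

Step 2: 16.4 × 1.125² = 20.756pt
Step 4: 16.4 × 1.125⁴ = 26.270pt
Difference: 26.270 − 20.756 = 5.514pt

5.5pt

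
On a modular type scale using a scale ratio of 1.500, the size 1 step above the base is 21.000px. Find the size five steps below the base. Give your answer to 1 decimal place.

The gap is -5 − (1) = -6 steps, so the factor is 1.500^-6.
21.000 ÷ 1.500⁶ = 21.000 ÷ 11.39062 ≈ 1.844

1.8px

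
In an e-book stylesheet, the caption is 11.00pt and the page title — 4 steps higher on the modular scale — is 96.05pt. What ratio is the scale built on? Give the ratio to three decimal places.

r⁴ = 96.05 / 11.00, so r = (96.05/11.00)^(1/4).
r = 8.7318^(1/4) ≈ 1.7190

1.719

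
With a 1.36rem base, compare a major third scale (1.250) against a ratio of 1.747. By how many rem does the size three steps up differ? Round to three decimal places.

4.595rem

Major third: 1.36 × 1.250³ = 2.65625rem
At 1.747: 1.36 × 1.747³ = 7.25133rem
Difference: 7.25133 − 2.65625 = 4.59508rem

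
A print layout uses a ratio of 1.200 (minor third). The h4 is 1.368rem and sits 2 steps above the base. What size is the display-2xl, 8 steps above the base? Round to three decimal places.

The gap is 8 − (2) = 6 steps, so the factor is 1.200^6.
1.368 × 1.200⁶ = 1.368 × 2.98598 ≈ 4.085

4.085rem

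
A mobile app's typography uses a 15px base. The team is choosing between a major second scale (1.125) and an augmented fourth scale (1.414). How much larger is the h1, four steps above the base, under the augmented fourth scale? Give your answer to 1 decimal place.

Major second: 15.0 × 1.125⁴ = 24.027px
Augmented fourth: 15.0 × 1.414⁴ = 59.964px
Difference: 59.964 − 24.027 = 35.937px

35.9px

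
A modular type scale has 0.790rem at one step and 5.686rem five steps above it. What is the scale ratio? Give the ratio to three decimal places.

The ratio satisfies 0.790 × r⁵ = 5.686, so r = (5.686 / 0.790)^(1/5).
r = 7.1975^(1/5) ≈ 1.4840

1.484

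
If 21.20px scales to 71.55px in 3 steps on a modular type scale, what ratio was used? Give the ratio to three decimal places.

1.500

The ratio satisfies 21.20 × r³ = 71.55, so r = (71.55 / 21.20)^(1/3).
r = 3.3750^(1/3) ≈ 1.5000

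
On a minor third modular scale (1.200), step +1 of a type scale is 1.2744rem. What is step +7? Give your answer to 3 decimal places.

1.2744 × 1.200⁶ = 1.2744 × 2.98598 ≈ 3.805

3.805rem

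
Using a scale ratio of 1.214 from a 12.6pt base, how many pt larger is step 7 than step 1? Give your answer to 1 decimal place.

33.7pt

Step 1: 12.6 × 1.214 = 15.296pt
Step 7: 12.6 × 1.214⁷ = 48.967pt
Difference: 48.967 − 15.296 = 33.671pt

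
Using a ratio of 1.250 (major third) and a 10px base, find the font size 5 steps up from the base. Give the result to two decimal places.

30.52px

10.0 × 1.250⁵ = 10.0 × 3.05176 ≈ 30.52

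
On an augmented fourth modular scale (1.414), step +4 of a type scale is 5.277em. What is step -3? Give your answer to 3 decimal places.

0.467em

Moving from step +4 to step -3 is 7 steps down, so divide by r⁷.
5.277 ÷ 1.414⁷ = 5.277 ÷ 11.30175 ≈ 0.467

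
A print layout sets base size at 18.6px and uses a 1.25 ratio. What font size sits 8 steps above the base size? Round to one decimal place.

Each step on a modular scale multiplies by the ratio, so the size n steps from the base is base × ratioⁿ.
18.6 × 1.25⁸ = 18.6 × 5.96046 ≈ 110.86

110.9px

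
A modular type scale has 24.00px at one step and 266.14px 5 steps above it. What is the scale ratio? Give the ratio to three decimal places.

The ratio satisfies 24.00 × r⁵ = 266.14, so r = (266.14 / 24.00)^(1/5).
r = 11.0892^(1/5) ≈ 1.6180

1.618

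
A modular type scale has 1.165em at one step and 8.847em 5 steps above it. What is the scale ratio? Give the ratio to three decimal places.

1.500

The ratio satisfies 1.165 × r⁵ = 8.847, so r = (8.847 / 1.165)^(1/5).
r = 7.5940^(1/5) ≈ 1.5000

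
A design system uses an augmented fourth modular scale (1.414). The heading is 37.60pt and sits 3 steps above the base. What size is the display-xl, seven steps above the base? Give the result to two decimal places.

150.31pt

The gap is 7 − (3) = 4 steps, so the factor is 1.414^4.
37.60 × 1.414⁴ = 37.60 × 3.99758 ≈ 150.309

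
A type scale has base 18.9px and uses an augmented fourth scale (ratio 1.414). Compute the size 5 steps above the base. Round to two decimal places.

18.9 × 1.414⁵ = 18.9 × 5.65258 ≈ 106.83

106.83px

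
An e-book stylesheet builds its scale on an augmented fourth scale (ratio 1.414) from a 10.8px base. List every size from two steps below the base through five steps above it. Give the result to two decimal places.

Step -2: 10.8 ÷ 1.414² = 5.40
Step -1: 10.8 ÷ 1.414 = 7.64
Step 0: 10.8px
Step 1: 10.8 × 1.414 = 15.27
Step 2: 10.8 × 1.414² = 21.59
Step 3: 10.8 × 1.414³ = 30.53
Step 4: 10.8 × 1.414⁴ = 43.17
Step 5: 10.8 × 1.414⁵ = 61.05

5.40px, 7.64px, 10.80px, 15.27px, 21.59px, 30.53px, 43.17px, 61.05px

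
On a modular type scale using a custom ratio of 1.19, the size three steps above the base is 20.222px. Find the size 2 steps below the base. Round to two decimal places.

8.47px

20.222 ÷ 1.19⁵ = 20.222 ÷ 2.38635 ≈ 8.474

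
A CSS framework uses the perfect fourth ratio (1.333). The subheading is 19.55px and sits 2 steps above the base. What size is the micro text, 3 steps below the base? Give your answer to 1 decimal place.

4.6px

19.55 ÷ 1.333⁵ = 19.55 ÷ 4.20873 ≈ 4.645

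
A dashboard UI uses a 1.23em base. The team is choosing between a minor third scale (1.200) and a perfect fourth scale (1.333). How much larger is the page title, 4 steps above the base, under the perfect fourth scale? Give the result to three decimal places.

1.333em

Minor third: 1.23 × 1.200⁴ = 2.55053em
Perfect fourth: 1.23 × 1.333⁴ = 3.88352em
Difference: 3.88352 − 2.55053 = 1.33299em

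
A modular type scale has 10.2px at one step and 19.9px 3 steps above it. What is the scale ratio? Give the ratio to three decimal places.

The ratio satisfies 10.2 × r³ = 19.9, so r = (19.9 / 10.2)^(1/3).
r = 1.9510^(1/3) ≈ 1.2495

1.250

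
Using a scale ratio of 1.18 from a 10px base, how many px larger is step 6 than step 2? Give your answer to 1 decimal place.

Step 2: 10.0 × 1.18² = 13.924px
Step 6: 10.0 × 1.18⁶ = 26.996px
Difference: 26.996 − 13.924 = 13.072px

13.1px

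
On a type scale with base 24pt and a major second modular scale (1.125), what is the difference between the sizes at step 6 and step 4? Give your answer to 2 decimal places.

Step 4: 24.0 × 1.125⁴ = 38.4434pt
Step 6: 24.0 × 1.125⁶ = 48.6549pt
Difference: 48.6549 − 38.4434 = 10.2115pt

10.21pt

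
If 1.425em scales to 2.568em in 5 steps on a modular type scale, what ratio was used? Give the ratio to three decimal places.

The ratio satisfies 1.425 × r⁵ = 2.568, so r = (2.568 / 1.425)^(1/5).
r = 1.8021^(1/5) ≈ 1.1250

1.125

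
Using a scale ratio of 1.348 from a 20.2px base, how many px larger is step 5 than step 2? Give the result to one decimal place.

53.2px

Step 2: 20.2 × 1.348² = 36.706px
Step 5: 20.2 × 1.348⁵ = 89.909px
Difference: 89.909 − 36.706 = 53.203px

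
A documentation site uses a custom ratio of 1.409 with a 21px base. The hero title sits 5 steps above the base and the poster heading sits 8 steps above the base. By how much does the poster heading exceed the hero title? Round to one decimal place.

209.6px

Step 5: 21.0 × 1.409⁵ = 116.620px
Step 8: 21.0 × 1.409⁸ = 326.217px
Difference: 326.217 − 116.620 = 209.597px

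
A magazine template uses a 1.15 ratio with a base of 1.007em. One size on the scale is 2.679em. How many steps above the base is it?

1.15ⁿ = 2.679 / 1.007 = 2.6604
n = ln(2.6604) / ln(1.15) = 0.9785 / 0.1398 ≈ 7.00

7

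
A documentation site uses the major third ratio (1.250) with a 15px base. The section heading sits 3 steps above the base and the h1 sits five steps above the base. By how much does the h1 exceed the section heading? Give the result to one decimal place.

16.5px

Step 3: 15.0 × 1.250³ = 29.297px
Step 5: 15.0 × 1.250⁵ = 45.776px
Difference: 45.776 − 29.297 = 16.479px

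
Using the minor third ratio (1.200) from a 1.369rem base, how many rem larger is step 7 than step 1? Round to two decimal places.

Step 1: 1.369 × 1.200 = 1.6428rem
Step 7: 1.369 × 1.200⁷ = 4.9054rem
Difference: 4.9054 − 1.6428 = 3.2626rem

3.26rem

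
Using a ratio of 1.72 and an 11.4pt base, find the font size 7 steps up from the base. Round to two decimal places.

11.4 × 1.72⁷ = 11.4 × 44.53476 ≈ 507.70

507.70pt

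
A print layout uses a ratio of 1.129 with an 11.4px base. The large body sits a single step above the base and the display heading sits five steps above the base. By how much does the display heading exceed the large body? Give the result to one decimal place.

Step 1: 11.4 × 1.129 = 12.871px
Step 5: 11.4 × 1.129⁵ = 20.911px
Difference: 20.911 − 12.871 = 8.040px

8.0px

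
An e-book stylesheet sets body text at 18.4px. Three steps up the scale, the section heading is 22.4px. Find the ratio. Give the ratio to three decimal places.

The ratio satisfies 18.4 × r³ = 22.4, so r = (22.4 / 18.4)^(1/3).
r = 1.2174^(1/3) ≈ 1.0678

1.068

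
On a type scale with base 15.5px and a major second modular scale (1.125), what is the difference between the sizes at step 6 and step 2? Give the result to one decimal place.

11.8px

Step 2: 15.5 × 1.125² = 19.617px
Step 6: 15.5 × 1.125⁶ = 31.423px
Difference: 31.423 − 19.617 = 11.806px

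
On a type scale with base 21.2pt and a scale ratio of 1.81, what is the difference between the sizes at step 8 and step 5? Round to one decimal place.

2030.3pt

Step 5: 21.2 × 1.81⁵ = 411.840pt
Step 8: 21.2 × 1.81⁸ = 2442.106pt
Difference: 2442.106 − 411.840 = 2030.266pt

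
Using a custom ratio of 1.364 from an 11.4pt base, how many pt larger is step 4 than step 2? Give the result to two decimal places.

18.25pt

Step 2: 11.4 × 1.364² = 21.2097pt
Step 4: 11.4 × 1.364⁴ = 39.4605pt
Difference: 39.4605 − 21.2097 = 18.2508pt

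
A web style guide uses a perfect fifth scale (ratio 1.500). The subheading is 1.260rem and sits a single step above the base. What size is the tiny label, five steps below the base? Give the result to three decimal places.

0.111rem

The gap is -5 − (1) = -6 steps, so the factor is 1.500^-6.
1.260 ÷ 1.500⁶ = 1.260 ÷ 11.39062 ≈ 0.111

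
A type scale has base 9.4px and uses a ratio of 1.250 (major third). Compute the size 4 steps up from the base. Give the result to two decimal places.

22.95px

Every step multiplies by the scale ratio.
9.4 × 1.250⁴ = 9.4 × 2.44141 ≈ 22.95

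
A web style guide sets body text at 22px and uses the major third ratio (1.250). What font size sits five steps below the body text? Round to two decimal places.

7.21px

Each step on a modular scale multiplies by the ratio, so the size n steps from the base is base × ratioⁿ.
22.0 ÷ 1.250⁵ = 22.0 ÷ 3.05176 ≈ 7.21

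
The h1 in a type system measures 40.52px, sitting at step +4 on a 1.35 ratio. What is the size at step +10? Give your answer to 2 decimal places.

40.52 × 1.35⁶ = 40.52 × 6.05345 ≈ 245.286

245.29px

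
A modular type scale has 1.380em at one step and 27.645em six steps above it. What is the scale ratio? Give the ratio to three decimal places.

The ratio satisfies 1.380 × r⁶ = 27.645, so r = (27.645 / 1.380)^(1/6).
r = 20.0326^(1/6) ≈ 1.6480

1.648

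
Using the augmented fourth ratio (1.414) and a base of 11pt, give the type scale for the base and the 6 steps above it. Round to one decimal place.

11.0pt, 15.6pt, 22.0pt, 31.1pt, 44.0pt, 62.2pt, 87.9pt

Step 0: 11pt
Step 1: 11.0 × 1.414 = 15.6
Step 2: 11.0 × 1.414² = 22.0
Step 3: 11.0 × 1.414³ = 31.1
Step 4: 11.0 × 1.414⁴ = 44.0
Step 5: 11.0 × 1.414⁵ = 62.2
Step 6: 11.0 × 1.414⁶ = 87.9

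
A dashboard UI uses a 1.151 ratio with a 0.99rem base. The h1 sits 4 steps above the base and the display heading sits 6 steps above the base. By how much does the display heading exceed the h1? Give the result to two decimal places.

Step 4: 0.99 × 1.151⁴ = 1.7375rem
Step 6: 0.99 × 1.151⁶ = 2.3019rem
Difference: 2.3019 − 1.7375 = 0.5644rem

0.56rem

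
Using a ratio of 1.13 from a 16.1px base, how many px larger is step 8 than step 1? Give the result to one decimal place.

Step 1: 16.1 × 1.13 = 18.193px
Step 8: 16.1 × 1.13⁸ = 42.801px
Difference: 42.801 − 18.193 = 24.608px

24.6px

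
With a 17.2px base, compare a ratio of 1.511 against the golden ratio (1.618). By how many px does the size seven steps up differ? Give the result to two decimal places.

190.02px

At 1.511: 17.2 × 1.511⁷ = 309.2998px
Golden ratio: 17.2 × 1.618⁷ = 499.3190px
Difference: 499.3190 − 309.2998 = 190.0192px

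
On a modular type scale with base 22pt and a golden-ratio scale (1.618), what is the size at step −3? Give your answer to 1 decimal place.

Each step on a modular scale multiplies by the ratio, so the size n steps from the base is base × ratioⁿ.
22.0 ÷ 1.618³ = 22.0 ÷ 4.23580 ≈ 5.19

5.2pt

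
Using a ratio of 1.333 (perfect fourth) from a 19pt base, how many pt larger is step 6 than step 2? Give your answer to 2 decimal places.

Step 2: 19.0 × 1.333² = 33.7609pt
Step 6: 19.0 × 1.333⁶ = 106.5944pt
Difference: 106.5944 − 33.7609 = 72.8335pt

72.83pt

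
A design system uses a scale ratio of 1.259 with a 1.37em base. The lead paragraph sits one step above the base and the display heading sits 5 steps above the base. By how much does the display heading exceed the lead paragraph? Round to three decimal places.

2.609em

Step 1: 1.37 × 1.259 = 1.72483em
Step 5: 1.37 × 1.259⁵ = 4.33360em
Difference: 4.33360 − 1.72483 = 2.60877em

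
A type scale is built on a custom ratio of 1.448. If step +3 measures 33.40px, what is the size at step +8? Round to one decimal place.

33.40 × 1.448⁵ = 33.40 × 6.36565 ≈ 212.613

212.6px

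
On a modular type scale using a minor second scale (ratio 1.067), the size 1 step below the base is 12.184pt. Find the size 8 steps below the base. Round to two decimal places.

7.74pt

12.184 ÷ 1.067⁷ = 12.184 ÷ 1.57453 ≈ 7.738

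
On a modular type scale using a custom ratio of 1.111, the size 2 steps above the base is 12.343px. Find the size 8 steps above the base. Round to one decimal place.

12.343 × 1.111⁶ = 12.343 × 1.88055 ≈ 23.212

23.2px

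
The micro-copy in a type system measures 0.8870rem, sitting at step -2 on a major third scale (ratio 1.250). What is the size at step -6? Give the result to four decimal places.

0.3633rem

0.8870 ÷ 1.250⁴ = 0.8870 ÷ 2.44141 ≈ 0.3633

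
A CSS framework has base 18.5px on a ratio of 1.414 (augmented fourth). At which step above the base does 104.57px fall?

5

1.414ⁿ = 104.57 / 18.5 = 5.6524
n = ln(5.6524) / ln(1.414) = 1.7321 / 0.3464 ≈ 5.00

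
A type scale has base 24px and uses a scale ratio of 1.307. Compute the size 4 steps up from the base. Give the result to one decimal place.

70.0px

24.0 × 1.307⁴ = 24.0 × 2.91811 ≈ 70.03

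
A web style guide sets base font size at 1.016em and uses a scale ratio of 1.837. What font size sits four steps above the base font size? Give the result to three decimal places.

11.570em

Every step multiplies by the scale ratio.
1.016 × 1.837⁴ = 1.016 × 11.38772 ≈ 11.570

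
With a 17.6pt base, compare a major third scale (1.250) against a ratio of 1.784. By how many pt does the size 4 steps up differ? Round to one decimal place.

Major third: 17.6 × 1.250⁴ = 42.969pt
At 1.784: 17.6 × 1.784⁴ = 178.276pt
Difference: 178.276 − 42.969 = 135.307pt

135.3pt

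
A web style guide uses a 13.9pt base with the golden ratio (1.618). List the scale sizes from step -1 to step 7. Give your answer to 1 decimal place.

Step -1: 13.9 ÷ 1.618 = 8.6
Step 0: 13.9pt
Step 1: 13.9 × 1.618 = 22.5
Step 2: 13.9 × 1.618² = 36.4
Step 3: 13.9 × 1.618³ = 58.9
Step 4: 13.9 × 1.618⁴ = 95.3
Step 5: 13.9 × 1.618⁵ = 154.1
Step 6: 13.9 × 1.618⁶ = 249.4
Step 7: 13.9 × 1.618⁷ = 403.5

8.6pt, 13.9pt, 22.5pt, 36.4pt, 58.9pt, 95.3pt, 154.1pt, 249.4pt, 403.5pt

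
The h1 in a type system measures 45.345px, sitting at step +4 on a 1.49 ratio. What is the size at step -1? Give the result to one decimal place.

6.2px

The gap is -1 − (4) = -5 steps, so the factor is 1.49^-5.
45.345 ÷ 1.49⁵ = 45.345 ÷ 7.34398 ≈ 6.174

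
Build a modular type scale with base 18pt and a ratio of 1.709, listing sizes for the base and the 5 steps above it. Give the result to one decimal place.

18.0pt, 30.8pt, 52.6pt, 89.8pt, 153.5pt, 262.4pt

Step 0: 18pt
Step 1: 18.0 × 1.709 = 30.8
Step 2: 18.0 × 1.709² = 52.6
Step 3: 18.0 × 1.709³ = 89.8
Step 4: 18.0 × 1.709⁴ = 153.5
Step 5: 18.0 × 1.709⁵ = 262.4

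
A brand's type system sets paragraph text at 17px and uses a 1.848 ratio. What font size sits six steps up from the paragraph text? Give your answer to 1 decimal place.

677.1px

17.0 × 1.848⁶ = 17.0 × 39.83014 ≈ 677.11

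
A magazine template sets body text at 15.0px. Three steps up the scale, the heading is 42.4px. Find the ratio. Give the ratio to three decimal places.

The ratio satisfies 15.0 × r³ = 42.4, so r = (42.4 / 15.0)^(1/3).
r = 2.8267^(1/3) ≈ 1.4139

1.414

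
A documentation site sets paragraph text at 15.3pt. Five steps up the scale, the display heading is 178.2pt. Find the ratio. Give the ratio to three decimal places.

r⁵ = 178.2 / 15.3, so r = (178.2/15.3)^(1/5).
r = 11.6471^(1/5) ≈ 1.6340

1.634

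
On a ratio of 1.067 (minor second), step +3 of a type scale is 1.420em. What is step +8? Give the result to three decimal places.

1.420 × 1.067⁵ = 1.420 × 1.38300 ≈ 1.964

1.964em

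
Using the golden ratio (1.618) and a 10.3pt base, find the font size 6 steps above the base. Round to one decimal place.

184.8pt

Each step on a modular scale multiplies by the ratio, so the size n steps from the base is base × ratioⁿ.
10.3 × 1.618⁶ = 10.3 × 17.94201 ≈ 184.80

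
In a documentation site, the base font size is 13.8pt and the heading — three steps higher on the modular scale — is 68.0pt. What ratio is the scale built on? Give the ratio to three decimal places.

The ratio satisfies 13.8 × r³ = 68.0, so r = (68.0 / 13.8)^(1/3).
r = 4.9275^(1/3) ≈ 1.7017

1.702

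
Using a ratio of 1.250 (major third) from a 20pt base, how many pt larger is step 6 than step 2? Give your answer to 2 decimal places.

Step 2: 20.0 × 1.250² = 31.2500pt
Step 6: 20.0 × 1.250⁶ = 76.2939pt
Difference: 76.2939 − 31.2500 = 45.0439pt

45.04pt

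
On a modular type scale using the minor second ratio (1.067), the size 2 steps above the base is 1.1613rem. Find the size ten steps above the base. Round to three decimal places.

The gap is 10 − (2) = 8 steps, so the factor is 1.067^8.
1.1613 × 1.067⁸ = 1.1613 × 1.68002 ≈ 1.951

1.951rem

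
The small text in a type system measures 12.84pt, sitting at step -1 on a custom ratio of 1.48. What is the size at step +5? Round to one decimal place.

134.9pt

12.84 × 1.48⁶ = 12.84 × 10.50922 ≈ 134.938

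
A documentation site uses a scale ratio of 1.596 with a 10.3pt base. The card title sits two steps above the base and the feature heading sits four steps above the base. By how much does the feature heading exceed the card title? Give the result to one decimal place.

Step 2: 10.3 × 1.596² = 26.236pt
Step 4: 10.3 × 1.596⁴ = 66.830pt
Difference: 66.830 − 26.236 = 40.594pt

40.6pt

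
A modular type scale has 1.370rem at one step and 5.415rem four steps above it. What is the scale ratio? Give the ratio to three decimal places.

The ratio satisfies 1.370 × r⁴ = 5.415, so r = (5.415 / 1.370)^(1/4).
r = 3.9526^(1/4) ≈ 1.4100

1.410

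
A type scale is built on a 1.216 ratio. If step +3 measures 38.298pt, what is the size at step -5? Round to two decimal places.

38.298 ÷ 1.216⁸ = 38.298 ÷ 4.78045 ≈ 8.011

8.01pt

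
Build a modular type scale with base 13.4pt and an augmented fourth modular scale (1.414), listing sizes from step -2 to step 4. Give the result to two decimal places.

6.70pt, 9.48pt, 13.40pt, 18.95pt, 26.79pt, 37.88pt, 53.57pt

Step -2: 13.4 ÷ 1.414² = 6.70
Step -1: 13.4 ÷ 1.414 = 9.48
Step 0: 13.4pt
Step 1: 13.4 × 1.414 = 18.95
Step 2: 13.4 × 1.414² = 26.79
Step 3: 13.4 × 1.414³ = 37.88
Step 4: 13.4 × 1.414⁴ = 53.57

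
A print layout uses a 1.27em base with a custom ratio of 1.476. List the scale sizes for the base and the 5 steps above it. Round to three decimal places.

1.270em, 1.875em, 2.767em, 4.084em, 6.028em, 8.897em

Step 0: 1.27em
Step 1: 1.27 × 1.476 = 1.875
Step 2: 1.27 × 1.476² = 2.767
Step 3: 1.27 × 1.476³ = 4.084
Step 4: 1.27 × 1.476⁴ = 6.028
Step 5: 1.27 × 1.476⁵ = 8.897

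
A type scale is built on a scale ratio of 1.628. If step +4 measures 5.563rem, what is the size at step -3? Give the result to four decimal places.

0.1835rem

5.563 ÷ 1.628⁷ = 5.563 ÷ 30.30964 ≈ 0.1835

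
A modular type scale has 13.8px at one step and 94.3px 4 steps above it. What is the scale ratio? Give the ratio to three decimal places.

1.617

The ratio satisfies 13.8 × r⁴ = 94.3, so r = (94.3 / 13.8)^(1/4).
r = 6.8333^(1/4) ≈ 1.6168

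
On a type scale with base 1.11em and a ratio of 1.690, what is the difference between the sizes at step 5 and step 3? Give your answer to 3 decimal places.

Step 3: 1.11 × 1.690³ = 5.35776em
Step 5: 1.11 × 1.690⁵ = 15.30229em
Difference: 15.30229 − 5.35776 = 9.94453em

9.945em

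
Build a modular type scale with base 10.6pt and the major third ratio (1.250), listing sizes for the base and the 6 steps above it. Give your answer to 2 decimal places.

10.60pt, 13.25pt, 16.56pt, 20.70pt, 25.88pt, 32.35pt, 40.44pt

Step 0: 10.6pt
Step 1: 10.6 × 1.250 = 13.25
Step 2: 10.6 × 1.250² = 16.56
Step 3: 10.6 × 1.250³ = 20.70
Step 4: 10.6 × 1.250⁴ = 25.88
Step 5: 10.6 × 1.250⁵ = 32.35
Step 6: 10.6 × 1.250⁶ = 40.44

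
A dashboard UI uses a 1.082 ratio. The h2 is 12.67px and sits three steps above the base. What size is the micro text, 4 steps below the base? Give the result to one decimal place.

7.3px

12.67 ÷ 1.082⁷ = 12.67 ÷ 1.73616 ≈ 7.298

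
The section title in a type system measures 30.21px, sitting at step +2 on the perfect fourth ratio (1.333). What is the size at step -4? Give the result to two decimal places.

5.38px

Moving from step +2 to step -4 is 6 steps down, so divide by r⁶.
30.21 ÷ 1.333⁶ = 30.21 ÷ 5.61023 ≈ 5.385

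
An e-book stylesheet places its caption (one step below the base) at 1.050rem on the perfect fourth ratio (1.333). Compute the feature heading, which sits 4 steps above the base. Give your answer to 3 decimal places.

4.419rem

1.050 × 1.333⁵ = 1.050 × 4.20873 ≈ 4.419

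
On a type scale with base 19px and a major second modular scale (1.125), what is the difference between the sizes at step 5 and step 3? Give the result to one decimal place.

Step 3: 19.0 × 1.125³ = 27.053px
Step 5: 19.0 × 1.125⁵ = 34.239px
Difference: 34.239 − 27.053 = 7.186px

7.2px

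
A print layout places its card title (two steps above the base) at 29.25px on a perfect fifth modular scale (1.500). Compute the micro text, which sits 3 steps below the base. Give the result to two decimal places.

3.85px

29.25 ÷ 1.500⁵ = 29.25 ÷ 7.59375 ≈ 3.852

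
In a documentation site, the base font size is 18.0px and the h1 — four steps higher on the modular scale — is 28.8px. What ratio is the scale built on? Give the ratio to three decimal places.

r⁴ = 28.8 / 18.0, so r = (28.8/18.0)^(1/4).
r = 1.6000^(1/4) ≈ 1.1247

1.125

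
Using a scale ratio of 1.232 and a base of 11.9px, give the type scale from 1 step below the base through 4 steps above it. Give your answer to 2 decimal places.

9.66px, 11.90px, 14.66px, 18.06px, 22.25px, 27.42px

Step -1: 11.9 ÷ 1.232 = 9.66
Step 0: 11.9px
Step 1: 11.9 × 1.232 = 14.66
Step 2: 11.9 × 1.232² = 18.06
Step 3: 11.9 × 1.232³ = 22.25
Step 4: 11.9 × 1.232⁴ = 27.42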